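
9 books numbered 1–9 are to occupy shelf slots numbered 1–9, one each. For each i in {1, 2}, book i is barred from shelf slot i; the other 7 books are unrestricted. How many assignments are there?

287280

Let Aᵢ (for i ∈ {1, 2}) be the placements that put book i in its forbidden shelf slot. Any j of these fix j positions, leaving (9−j)! ways to fill the rest, and there are C(2,j) ways to pick which j.
By inclusion–exclusion, the number of valid placements is Σ_{j=0}^{2} (−1)^j C(2,j)·(9−j)!.
Computing: 362880 − 80640 + 5040 = 287280.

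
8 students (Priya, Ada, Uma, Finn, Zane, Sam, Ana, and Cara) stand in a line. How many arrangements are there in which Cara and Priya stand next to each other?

10080

Treat {Cara, Priya} as a single unit. There are 7 units to order, and the pair itself can be ordered 2 ways.
So the count is 2·(7)! = 10080.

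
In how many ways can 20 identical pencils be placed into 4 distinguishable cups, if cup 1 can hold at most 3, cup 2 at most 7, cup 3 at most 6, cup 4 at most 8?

34

Ignoring the caps, the number of non-negative solutions to x_1+…+x_4 = 20 is C(23,3) = 1771.
Subtract solutions that violate a single cap (substitute x_i' = x_i − (cap_i+1)): x_1 ≥ 4 gives C(19,3) = 969; x_2 ≥ 8 gives C(15,3) = 455; x_3 ≥ 7 gives C(16,3) = 560; x_4 ≥ 9 gives C(14,3) = 364. Together 2348.
Add back pairs where two caps are both exceeded: 165 + 220 + 120 + 56 + 20 + 35 = 616.
Subtract triples: 4 + 0 + 1 + 0 = 5.
By inclusion–exclusion the count is 1771 − 2348 + 616 − 5 = 34.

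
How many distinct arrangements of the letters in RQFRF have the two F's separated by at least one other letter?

18

Total arrangements of RQFRF: 5!/(2!·2!) = 30.
Arrangements with the F's together: treat FF as one letter, giving (4)!/(2!) = 12.
Subtracting, 30 − 12 = 18 arrangements keep the F's apart.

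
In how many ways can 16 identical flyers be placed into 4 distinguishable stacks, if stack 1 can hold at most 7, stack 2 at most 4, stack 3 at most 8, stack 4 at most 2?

By stars and bars, unrestricted non-negative solutions to x_1+…+x_4 = 16 number C(16+3,3) = 969.
Subtract solutions that violate a single cap (substitute x_i' = x_i − (cap_i+1)): x_1 ≥ 8 gives C(11,3) = 165; x_2 ≥ 5 gives C(14,3) = 364; x_3 ≥ 9 gives C(10,3) = 120; x_4 ≥ 3 gives C(16,3) = 560. Together 1209.
Add back pairs where two caps are both exceeded: 20 + 0 + 56 + 10 + 165 + 35 = 286.
Subtract triples: 0 + 1 + 0 + 0 = 1.
By inclusion–exclusion the count is 969 − 1209 + 286 − 1 = 45.

45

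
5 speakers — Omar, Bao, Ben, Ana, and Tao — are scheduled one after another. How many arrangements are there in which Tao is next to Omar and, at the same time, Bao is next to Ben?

24

Treat {Tao,Omar} as one block (2 orders) and {Bao,Ben} as another (2 orders).
That leaves 3 units to arrange: 2 × 2 × 3! = 4 × 6 = 24.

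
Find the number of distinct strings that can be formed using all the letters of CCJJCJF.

The 7 letters of CCJJCJF have repeats: C appearing 3 times and J appearing 3 times.
So there are 7! / (3!·3!) = 140 distinguishable arrangements.

140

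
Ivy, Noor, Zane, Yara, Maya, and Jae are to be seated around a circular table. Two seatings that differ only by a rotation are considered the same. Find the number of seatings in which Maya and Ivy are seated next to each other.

Glue Maya and Ivy into a block (2 internal orders). Seating 5 units around a circle gives (4)! arrangements.
So 2 × (4)! = 2 × 24 = 48.

48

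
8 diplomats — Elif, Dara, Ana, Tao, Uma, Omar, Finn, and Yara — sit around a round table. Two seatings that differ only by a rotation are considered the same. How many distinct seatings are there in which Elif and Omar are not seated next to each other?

All circular seatings of 8 people number (7)! = 5040.
Seatings with Elif beside Omar: treat them as a block with 2 internal orders, giving 2 × (6)! = 1440.
Subtracting, 5040 − 1440 = 3600.

3600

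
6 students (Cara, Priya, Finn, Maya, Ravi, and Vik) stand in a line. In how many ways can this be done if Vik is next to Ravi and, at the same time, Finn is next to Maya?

Treat {Vik,Ravi} as one block (2 orders) and {Finn,Maya} as another (2 orders).
That leaves 4 units to arrange: 2 × 2 × 4! = 4 × 24 = 96.

96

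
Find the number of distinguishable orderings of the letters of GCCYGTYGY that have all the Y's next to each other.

Treat the 3 copies of Y as a single block. The multiset to arrange is then {YYY, C, C, G, G, G, T}, 7 items in all.
That gives (7)!/(3!·2!) = 420 arrangements.

420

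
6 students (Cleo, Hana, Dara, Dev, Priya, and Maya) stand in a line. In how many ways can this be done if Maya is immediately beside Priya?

240

Treat {Maya, Priya} as a single unit. There are 5 units to order, and the pair itself can be ordered 2 ways.
So the count is 2·(5)! = 240.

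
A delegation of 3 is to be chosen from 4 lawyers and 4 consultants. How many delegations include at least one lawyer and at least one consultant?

48

Total 3-person selections from all 8: C(8,3) = 56.
Subtract selections that omit an entire group: no lawyers → C(4,3) = 4; no consultants → C(4,3) = 4.
Both groups omitted at once is impossible, so 56 − 8 = 48.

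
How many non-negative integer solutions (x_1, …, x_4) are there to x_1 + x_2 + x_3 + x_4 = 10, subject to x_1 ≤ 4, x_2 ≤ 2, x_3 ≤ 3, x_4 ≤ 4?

Without the upper bounds there are C(13,3) = 286 ways to split 10 among 4 variables.
Subtract solutions that violate a single cap (substitute x_i' = x_i − (cap_i+1)): x_1 ≥ 5 gives C(8,3) = 56; x_2 ≥ 3 gives C(10,3) = 120; x_3 ≥ 4 gives C(9,3) = 84; x_4 ≥ 5 gives C(8,3) = 56. Together 316.
Add back pairs where two caps are both exceeded: 10 + 4 + 1 + 20 + 10 + 4 = 49.
By inclusion–exclusion the count is 286 − 316 + 49 = 19.

19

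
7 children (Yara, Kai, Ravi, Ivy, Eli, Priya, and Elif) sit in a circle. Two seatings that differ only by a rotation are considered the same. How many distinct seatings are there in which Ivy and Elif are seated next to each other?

Treat {Ivy, Elif} as one unit (2 internal orders) and seat the resulting 6 units around the table: (5)! circular arrangements.
So 2 × (5)! = 2 × 120 = 240.

240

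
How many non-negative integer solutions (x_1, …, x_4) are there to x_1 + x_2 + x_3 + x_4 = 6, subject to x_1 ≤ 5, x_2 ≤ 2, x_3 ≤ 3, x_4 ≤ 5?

52

Without the upper bounds there are C(9,3) = 84 ways to split 6 among 4 variables.
Subtract solutions that violate a single cap (substitute x_i' = x_i − (cap_i+1)): x_1 ≥ 6 gives C(3,3) = 1; x_2 ≥ 3 gives C(6,3) = 20; x_3 ≥ 4 gives C(5,3) = 10; x_4 ≥ 6 gives C(3,3) = 1. Together 32.
No two caps can be exceeded simultaneously, so the pair terms are all 0.
By inclusion–exclusion the count is 84 − 32 + 0 = 52.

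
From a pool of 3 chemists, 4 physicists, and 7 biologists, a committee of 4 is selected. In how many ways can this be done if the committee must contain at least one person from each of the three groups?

With no constraint there are C(14,4) = 1001 possible selections.
Subtract selections that omit an entire group: no chemists → C(11,4) = 330; no physicists → C(10,4) = 210; no biologists → C(7,4) = 35.
Add back selections omitting two groups (i.e. drawn from a single group): C(3,4) + C(4,4) + C(7,4) = 36.
By inclusion–exclusion: 1001 − 575 + 36 = 462.

462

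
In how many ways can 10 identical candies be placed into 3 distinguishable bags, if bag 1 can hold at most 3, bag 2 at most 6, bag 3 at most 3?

Without the upper bounds there are C(12,2) = 66 ways to split 10 among 3 bags.
Subtract solutions that violate a single cap (substitute x_i' = x_i − (cap_i+1)): x_1 ≥ 4 gives C(8,2) = 28; x_2 ≥ 7 gives C(5,2) = 10; x_3 ≥ 4 gives C(8,2) = 28. Together 66.
Add back pairs where two caps are both exceeded: 0 + 6 + 0 = 6.
By inclusion–exclusion the count is 66 − 66 + 6 = 6.

6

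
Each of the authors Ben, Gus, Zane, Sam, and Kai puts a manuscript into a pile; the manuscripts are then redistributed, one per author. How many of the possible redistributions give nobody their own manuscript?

This is the derangement count D_5: permutations of 5 items with no fixed point.
By inclusion–exclusion this is Σ_{j=0}^{5} (−1)^j C(5,j)·(5−j)!.
Computing: 120 − 120 + 60 − 20 + 5 − 1 = 44.

44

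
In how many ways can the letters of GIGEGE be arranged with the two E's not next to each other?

40

Total arrangements of GIGEGE: 6!/(3!·2!) = 60.
If the two E's are adjacent, glue them into one block, leaving 5 items to arrange: (5)!/(3!) = 20 ways.
Hence 60 − 20 = 40.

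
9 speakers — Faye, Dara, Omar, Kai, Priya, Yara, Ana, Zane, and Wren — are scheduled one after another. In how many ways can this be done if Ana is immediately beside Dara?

Place the 7 others and the Ana-Dara pair as 8 objects in a line; the pair has 2 internal arrangements.
So the count is 2·(8)! = 80640.

80640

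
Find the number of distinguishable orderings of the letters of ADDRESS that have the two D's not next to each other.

Total arrangements of ADDRESS: 7!/(2!·2!) = 1260.
Arrangements with the D's together: treat DD as one letter, giving (6)!/(2!) = 360.
Hence 1260 − 360 = 900.

900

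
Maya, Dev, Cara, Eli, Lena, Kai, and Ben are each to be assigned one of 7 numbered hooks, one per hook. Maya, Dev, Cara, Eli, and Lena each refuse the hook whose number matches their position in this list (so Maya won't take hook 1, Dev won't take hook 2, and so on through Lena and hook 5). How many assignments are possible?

Let Aᵢ (for 1 ≤ i ≤ 5) be the placements that put person i in their forbidden hook. Any j of these fix j positions, leaving (7−j)! ways to fill the rest, and there are C(5,j) ways to pick which j.
By inclusion–exclusion, the number of valid placements is Σ_{j=0}^{5} (−1)^j C(5,j)·(7−j)!.
Computing: 5040 − 3600 + 1200 − 240 + 30 − 2 = 2428.

2428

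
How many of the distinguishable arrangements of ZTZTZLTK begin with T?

With the first slot taken by T, it remains to arrange the other 7 letters (ZZTZLTK).
Those 7 letters have T appearing twice and Z appearing 3 times, giving (7)!/(3!·2!) = 420.

420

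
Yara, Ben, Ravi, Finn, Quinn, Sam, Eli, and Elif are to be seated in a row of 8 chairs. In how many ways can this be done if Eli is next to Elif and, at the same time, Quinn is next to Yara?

2880

Treat {Eli,Elif} as one block (2 orders) and {Quinn,Yara} as another (2 orders).
That leaves 6 units to arrange: 2 × 2 × 6! = 4 × 720 = 2880.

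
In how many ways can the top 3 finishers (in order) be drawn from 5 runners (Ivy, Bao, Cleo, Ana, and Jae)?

60

There are 5 choices for 1st place, 4 for 2nd, and 3 for 3rd.
That gives 5 × 4 × 3 = 60.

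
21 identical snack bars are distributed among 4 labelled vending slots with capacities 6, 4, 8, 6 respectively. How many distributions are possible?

Ignoring the caps, the number of non-negative solutions to x_1+…+x_4 = 21 is C(24,3) = 2024.
Subtract solutions that violate a single cap (substitute x_i' = x_i − (cap_i+1)): x_1 ≥ 7 gives C(17,3) = 680; x_2 ≥ 5 gives C(19,3) = 969; x_3 ≥ 9 gives C(15,3) = 455; x_4 ≥ 7 gives C(17,3) = 680. Together 2784.
Add back pairs where two caps are both exceeded: 220 + 56 + 120 + 120 + 220 + 56 = 792.
Subtract triples: 1 + 10 + 0 + 1 = 12.
By inclusion–exclusion the count is 2024 − 2784 + 792 − 12 = 20.

20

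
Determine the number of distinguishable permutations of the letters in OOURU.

The 5 letters of OOURU have repeats: O appearing twice and U appearing twice.
So there are 5! / (2!·2!) = 30 distinguishable arrangements.

30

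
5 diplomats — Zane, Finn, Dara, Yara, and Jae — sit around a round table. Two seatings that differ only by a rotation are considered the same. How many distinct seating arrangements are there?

Seat Zane anywhere (absorbing the rotational symmetry), then permute the other 4: (4)! = 24.

24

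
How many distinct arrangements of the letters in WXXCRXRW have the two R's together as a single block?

420

Treat the 2 copies of R as a single block. The multiset to arrange is then {RR, C, W, W, X, X, X}, 7 items in all.
That gives (7)!/(3!·2!) = 420 arrangements.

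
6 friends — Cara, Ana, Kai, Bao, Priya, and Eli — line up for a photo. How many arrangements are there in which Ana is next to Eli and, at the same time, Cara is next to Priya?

96

Treat {Ana,Eli} as one block (2 orders) and {Cara,Priya} as another (2 orders).
That leaves 4 units to arrange: 2 × 2 × 4! = 4 × 24 = 96.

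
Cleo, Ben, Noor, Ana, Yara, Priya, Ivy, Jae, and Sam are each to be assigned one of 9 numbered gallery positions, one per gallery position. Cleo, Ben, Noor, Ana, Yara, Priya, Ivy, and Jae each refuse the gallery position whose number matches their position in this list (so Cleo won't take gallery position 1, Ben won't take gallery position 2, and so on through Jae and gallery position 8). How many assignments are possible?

Let Aᵢ (for 1 ≤ i ≤ 8) be the placements that put person i in their forbidden gallery position. Any j of these fix j positions, leaving (9−j)! ways to fill the rest, and there are C(8,j) ways to pick which j.
By inclusion–exclusion, the number of valid placements is Σ_{j=0}^{8} (−1)^j C(8,j)·(9−j)!.
Computing: 362880 − 322560 + 141120 − 40320 + 8400 − 1344 + 168 − 16 + 1 = 148329.

148329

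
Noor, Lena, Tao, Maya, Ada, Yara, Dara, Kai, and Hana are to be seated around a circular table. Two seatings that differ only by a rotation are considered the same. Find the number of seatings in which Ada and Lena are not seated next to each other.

Without the restriction there are (8)! = 40320 seatings.
Seatings with Ada beside Lena: treat them as a block with 2 internal orders, giving 2 × (7)! = 10080.
Subtracting, 40320 − 10080 = 30240.

30240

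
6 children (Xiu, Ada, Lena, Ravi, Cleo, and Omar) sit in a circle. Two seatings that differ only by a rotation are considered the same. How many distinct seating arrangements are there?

Fix one person's seat to break rotational symmetry; the remaining 5 people can be arranged in (5)! = 120 ways.

120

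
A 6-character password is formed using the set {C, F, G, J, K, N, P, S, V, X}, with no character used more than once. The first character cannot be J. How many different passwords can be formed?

The first character has 10−1 = 9 choices (anything except J).
The remaining 5 characters are filled from the other 9 symbols without repetition: 9 × 8 × 7 × 6 × 5 = 15120.
Total: 9 × 15120 = 136080.

136080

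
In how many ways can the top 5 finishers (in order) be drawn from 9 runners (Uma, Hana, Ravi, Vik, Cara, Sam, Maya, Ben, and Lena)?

This is an ordered selection of 5 from 9: P(9,5).
That gives 9 × 8 × 7 × 6 × 5 = 15120.

15120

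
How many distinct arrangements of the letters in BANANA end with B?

10

Fix B in the last position and arrange the remaining 5 letters.
Those 5 letters have A appearing 3 times and N appearing twice, giving (5)!/(3!·2!) = 10.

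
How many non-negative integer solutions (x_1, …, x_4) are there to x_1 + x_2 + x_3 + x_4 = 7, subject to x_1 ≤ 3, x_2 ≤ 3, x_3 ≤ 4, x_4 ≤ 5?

66

Without the upper bounds there are C(10,3) = 120 ways to split 7 among 4 variables.
Subtract solutions that violate a single cap (substitute x_i' = x_i − (cap_i+1)): x_1 ≥ 4 gives C(6,3) = 20; x_2 ≥ 4 gives C(6,3) = 20; x_3 ≥ 5 gives C(5,3) = 10; x_4 ≥ 6 gives C(4,3) = 4. Together 54.
No two caps can be exceeded simultaneously, so the pair terms are all 0.
By inclusion–exclusion the count is 120 − 54 + 0 = 66.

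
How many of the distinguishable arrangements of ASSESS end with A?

With the last slot taken by A, it remains to arrange the other 5 letters (SSESS).
Those 5 letters have S appearing 4 times, giving (5)!/(4!) = 5.

5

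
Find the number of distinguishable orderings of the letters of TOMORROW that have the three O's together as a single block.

360

Treat the 3 copies of O as a single block. The multiset to arrange is then {OOO, M, R, R, T, W}, 6 items in all.
That gives (6)!/(2!) = 360 arrangements.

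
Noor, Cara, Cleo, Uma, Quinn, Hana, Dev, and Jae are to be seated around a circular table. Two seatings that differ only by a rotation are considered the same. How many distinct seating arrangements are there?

Around a circle, 8 distinct people have 8!/8 = (7)! = 5040 rotationally distinct seatings.

5040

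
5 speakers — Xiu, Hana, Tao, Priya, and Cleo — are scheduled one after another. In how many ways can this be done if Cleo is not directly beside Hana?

Of the 5! = 120 arrangements, those with Cleo and Hana adjacent number 2 × 4! = 48 (treat the pair as a block with 2 internal orders).
So 120 − 48 = 72 arrangements keep them apart.

72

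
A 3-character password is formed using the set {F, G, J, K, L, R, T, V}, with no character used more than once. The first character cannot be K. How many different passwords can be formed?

The first character has 8−1 = 7 choices (anything except K).
The remaining 2 characters are filled from the other 7 symbols without repetition: 7 × 6 = 42.
Total: 7 × 42 = 294.

294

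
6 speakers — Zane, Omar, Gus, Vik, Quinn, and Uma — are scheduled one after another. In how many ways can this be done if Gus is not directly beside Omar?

Of the 6! = 720 arrangements, those with Gus and Omar adjacent number 2 × 5! = 240 (treat the pair as a block with 2 internal orders).
So 720 − 240 = 480 arrangements keep them apart.

480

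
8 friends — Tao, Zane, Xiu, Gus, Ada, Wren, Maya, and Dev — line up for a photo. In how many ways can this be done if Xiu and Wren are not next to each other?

Of the 8! = 40320 arrangements, those with Xiu and Wren adjacent number 2 × 7! = 10080 (treat the pair as a block with 2 internal orders).
So 40320 − 10080 = 30240 arrangements keep them apart.

30240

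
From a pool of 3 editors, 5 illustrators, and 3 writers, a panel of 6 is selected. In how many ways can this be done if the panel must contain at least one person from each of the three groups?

Unrestricted: C(11,6) = 462 ways to pick any 6 of the 11.
Subtract selections that omit an entire group: no editors → C(8,6) = 28; no illustrators → C(6,6) = 1; no writers → C(8,6) = 28.
Add back selections omitting two groups (i.e. drawn from a single group): C(3,6) + C(5,6) + C(3,6) = 0.
By inclusion–exclusion: 462 − 57 + 0 = 405.

405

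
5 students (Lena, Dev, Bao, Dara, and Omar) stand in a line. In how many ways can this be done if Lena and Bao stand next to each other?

Glue Lena and Bao into one block (2 internal orders), leaving 4 units to arrange in a row.
That gives 2 × 4! = 2 × 24 = 48.

48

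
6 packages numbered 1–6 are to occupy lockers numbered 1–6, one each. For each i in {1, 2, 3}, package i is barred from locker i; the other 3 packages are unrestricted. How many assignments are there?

426

Let Aᵢ (for i ∈ {1, 2, 3}) be the placements that put package i in its forbidden locker. Any j of these fix j positions, leaving (6−j)! ways to fill the rest, and there are C(3,j) ways to pick which j.
By inclusion–exclusion, the number of valid placements is Σ_{j=0}^{3} (−1)^j C(3,j)·(6−j)!.
Computing: 720 − 360 + 72 − 6 = 426.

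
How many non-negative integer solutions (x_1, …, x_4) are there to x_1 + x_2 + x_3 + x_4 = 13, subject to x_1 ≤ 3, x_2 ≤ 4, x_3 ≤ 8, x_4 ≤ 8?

Without the upper bounds there are C(16,3) = 560 ways to split 13 among 4 variables.
Subtract solutions that violate a single cap (substitute x_i' = x_i − (cap_i+1)): x_1 ≥ 4 gives C(12,3) = 220; x_2 ≥ 5 gives C(11,3) = 165; x_3 ≥ 9 gives C(7,3) = 35; x_4 ≥ 9 gives C(7,3) = 35. Together 455.
Add back pairs where two caps are both exceeded: 35 + 1 + 1 + 0 + 0 + 0 = 37.
By inclusion–exclusion the count is 560 − 455 + 37 = 142.

142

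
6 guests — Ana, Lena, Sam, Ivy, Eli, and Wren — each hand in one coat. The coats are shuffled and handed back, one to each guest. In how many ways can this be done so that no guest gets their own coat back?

Count assignments avoiding every fixed point. For any j of the 6 guests fixed to their own coat, the other 6−j can be arranged in (6−j)! ways.
By inclusion–exclusion this is Σ_{j=0}^{6} (−1)^j C(6,j)·(6−j)!.
Computing: 720 − 720 + 360 − 120 + 30 − 6 + 1 = 265.

265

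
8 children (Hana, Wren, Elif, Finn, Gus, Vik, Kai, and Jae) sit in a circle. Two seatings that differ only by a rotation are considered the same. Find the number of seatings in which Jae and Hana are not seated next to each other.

3600

Without the restriction there are (7)! = 5040 seatings.
Those with Jae next to Hana: fuse the pair into one unit and seat 7 units around a circle — 2·(6)! = 1440.
Subtracting, 5040 − 1440 = 3600.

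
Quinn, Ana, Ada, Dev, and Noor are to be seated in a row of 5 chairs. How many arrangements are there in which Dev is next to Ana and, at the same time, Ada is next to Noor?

24

Treat {Dev,Ana} as one block (2 orders) and {Ada,Noor} as another (2 orders).
That leaves 3 units to arrange: 2 × 2 × 3! = 4 × 6 = 24.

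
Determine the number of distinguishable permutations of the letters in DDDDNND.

21

Letter multiplicities in DDDDNND: D×5, N×2.
So there are 7! / (5!·2!) = 21 distinguishable arrangements.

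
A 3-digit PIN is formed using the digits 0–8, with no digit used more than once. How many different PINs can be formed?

This is a permutation of 3 out of 9: P(9,3) = 9!/6!.
That product is 9 × 8 × 7 = 504.

504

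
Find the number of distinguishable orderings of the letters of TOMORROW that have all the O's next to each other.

360

Treat the 3 copies of O as a single block. The multiset to arrange is then {OOO, M, R, R, T, W}, 6 items in all.
That gives (6)!/(2!) = 360 arrangements.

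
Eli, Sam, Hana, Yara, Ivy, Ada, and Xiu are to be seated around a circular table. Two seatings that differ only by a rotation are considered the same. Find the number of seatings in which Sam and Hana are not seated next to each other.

All circular seatings of 7 people number (6)! = 720.
Those with Sam next to Hana: fuse the pair into one unit and seat 6 units around a circle — 2·(5)! = 240.
Subtracting, 720 − 240 = 480.

480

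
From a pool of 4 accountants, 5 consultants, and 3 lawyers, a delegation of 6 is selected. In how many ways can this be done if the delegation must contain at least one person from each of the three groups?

Unrestricted: C(12,6) = 924 ways to pick any 6 of the 12.
Selections missing a whole group: no accountants → C(8,6) = 28; no consultants → C(7,6) = 7; no lawyers → C(9,6) = 84.
Add back selections omitting two groups (i.e. drawn from a single group): C(4,6) + C(5,6) + C(3,6) = 0.
By inclusion–exclusion: 924 − 119 + 0 = 805.

805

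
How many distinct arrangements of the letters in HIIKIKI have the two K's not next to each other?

There are 7!/(4!·2!) = 105 arrangements of HIIKIKI in total.
Arrangements with the K's together: treat KK as one letter, giving (6)!/(4!) = 30.
Hence 105 − 30 = 75.

75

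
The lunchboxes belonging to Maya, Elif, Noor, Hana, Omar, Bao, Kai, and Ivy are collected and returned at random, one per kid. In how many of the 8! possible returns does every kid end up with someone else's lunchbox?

This is the derangement count D_8: permutations of 8 items with no fixed point.
By inclusion–exclusion this is Σ_{j=0}^{8} (−1)^j C(8,j)·(8−j)!.
Computing: 40320 − 40320 + 20160 − 6720 + 1680 − 336 + 56 − 8 + 1 = 14833.

14833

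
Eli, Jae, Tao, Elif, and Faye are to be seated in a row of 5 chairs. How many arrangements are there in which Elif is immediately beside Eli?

48

Place the 3 others and the Elif-Eli pair as 4 objects in a line; the pair has 2 internal arrangements.
So the count is 2·(4)! = 48.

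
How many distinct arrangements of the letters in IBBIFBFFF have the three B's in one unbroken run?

105

Treat the 3 copies of B as a single block. The multiset to arrange is then {BBB, F, F, F, F, I, I}, 7 items in all.
That gives (7)!/(4!·2!) = 105 arrangements.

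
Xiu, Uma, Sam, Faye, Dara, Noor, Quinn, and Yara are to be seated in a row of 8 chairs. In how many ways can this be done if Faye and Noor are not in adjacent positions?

30240

There are 8! = 40320 arrangements in all. If Faye and Noor are adjacent, merging them into one block gives 2·(7)! = 10080 arrangements.
Complementary counting: 40320 − 10080 = 30240.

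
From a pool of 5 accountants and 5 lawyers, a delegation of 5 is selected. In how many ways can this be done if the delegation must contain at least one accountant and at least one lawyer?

Total 5-person selections from all 10: C(10,5) = 252.
Selections missing a whole group: no accountants → C(5,5) = 1; no lawyers → C(5,5) = 1.
Both groups omitted at once is impossible, so 252 − 2 = 250.

250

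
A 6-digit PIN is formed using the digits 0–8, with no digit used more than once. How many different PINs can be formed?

60480

With no repetition, fill the 6 digits in order: 9 choices, then 8, down to 4.
9 × 8 × 7 × 6 × 5 × 4 = 60480.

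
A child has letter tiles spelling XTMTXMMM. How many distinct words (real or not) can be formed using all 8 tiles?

420

XTMTXMMM has 8 letters with M appearing 4 times, T appearing twice, and X appearing twice.
The number of distinct arrangements is 8!/(4!·2!·2!) = 40320/96 = 420.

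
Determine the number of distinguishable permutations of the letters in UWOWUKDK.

5040

UWOWUKDK has 8 letters with K appearing twice, U appearing twice, and W appearing twice.
The number of distinct arrangements is 8!/(2!·2!·2!) = 40320/8 = 5040.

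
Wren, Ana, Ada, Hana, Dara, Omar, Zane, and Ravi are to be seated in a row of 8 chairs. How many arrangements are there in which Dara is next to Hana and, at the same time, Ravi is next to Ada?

2880

Treat {Dara,Hana} as one block (2 orders) and {Ravi,Ada} as another (2 orders).
That leaves 6 units to arrange: 2 × 2 × 6! = 4 × 720 = 2880.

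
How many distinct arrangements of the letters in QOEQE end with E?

Fix E in the last position and arrange the remaining 4 letters.
Those 4 letters have Q appearing twice, giving (4)!/(2!) = 12.

12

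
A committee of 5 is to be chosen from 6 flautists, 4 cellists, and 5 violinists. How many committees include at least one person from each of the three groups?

With no constraint there are C(15,5) = 3003 possible selections.
Subtract selections that omit an entire group: no flautists → C(9,5) = 126; no cellists → C(11,5) = 462; no violinists → C(10,5) = 252.
Add back selections omitting two groups (i.e. drawn from a single group): C(6,5) + C(4,5) + C(5,5) = 7.
By inclusion–exclusion: 3003 − 840 + 7 = 2170.

2170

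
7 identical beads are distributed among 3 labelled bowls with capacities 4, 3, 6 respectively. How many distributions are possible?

Without the upper bounds there are C(9,2) = 36 ways to split 7 among 3 bowls.
Subtract solutions that violate a single cap (substitute x_i' = x_i − (cap_i+1)): x_1 ≥ 5 gives C(4,2) = 6; x_2 ≥ 4 gives C(5,2) = 10; x_3 ≥ 7 gives C(2,2) = 1. Together 17.
No two caps can be exceeded simultaneously, so the pair terms are all 0.
By inclusion–exclusion the count is 36 − 17 + 0 = 19.

19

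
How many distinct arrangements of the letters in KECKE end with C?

6

Fix C in the last position and arrange the remaining 4 letters.
Those 4 letters have E appearing twice and K appearing twice, giving (4)!/(2!·2!) = 6.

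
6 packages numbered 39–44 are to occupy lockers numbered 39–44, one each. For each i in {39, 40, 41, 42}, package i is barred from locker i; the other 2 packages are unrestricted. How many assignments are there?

362

Let Aᵢ (for 39 ≤ i ≤ 42) be the placements that put package i in its forbidden locker. Any j of these fix j positions, leaving (6−j)! ways to fill the rest, and there are C(4,j) ways to pick which j.
By inclusion–exclusion, the number of valid placements is Σ_{j=0}^{4} (−1)^j C(4,j)·(6−j)!.
Computing: 720 − 480 + 144 − 24 + 2 = 362.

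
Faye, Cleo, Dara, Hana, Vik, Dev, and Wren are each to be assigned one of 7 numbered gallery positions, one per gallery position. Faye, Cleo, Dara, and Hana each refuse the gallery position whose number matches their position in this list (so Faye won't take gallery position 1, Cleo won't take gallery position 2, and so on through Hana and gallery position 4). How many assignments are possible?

Let Aᵢ (for 1 ≤ i ≤ 4) be the placements that put person i in their forbidden gallery position. Any j of these fix j positions, leaving (7−j)! ways to fill the rest, and there are C(4,j) ways to pick which j.
By inclusion–exclusion, the number of valid placements is Σ_{j=0}^{4} (−1)^j C(4,j)·(7−j)!.
Computing: 5040 − 2880 + 720 − 96 + 6 = 2790.

2790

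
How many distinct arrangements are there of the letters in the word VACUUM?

VACUUM has 6 letters with U appearing twice.
Dividing 6! = 720 by 2! = 2 for the repeated letters gives 360.

360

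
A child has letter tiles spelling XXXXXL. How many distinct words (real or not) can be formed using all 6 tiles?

Letter multiplicities in XXXXXL: L×1, X×5.
Dividing 6! = 720 by 5! = 120 for the repeated letters gives 6.

6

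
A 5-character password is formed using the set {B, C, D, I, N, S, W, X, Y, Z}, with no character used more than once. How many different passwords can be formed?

30240

Choose and order 5 of the 10 symbols: the first character has 10 options, the next 9, and so on down to 6.
That product is 10 × 9 × 8 × 7 × 6 = 30240.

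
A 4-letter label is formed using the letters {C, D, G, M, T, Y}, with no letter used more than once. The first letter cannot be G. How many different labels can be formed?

The first letter has 6−1 = 5 choices (anything except G).
The remaining 3 letters are filled from the other 5 symbols without repetition: 5 × 4 × 3 = 60.
Total: 5 × 60 = 300.

300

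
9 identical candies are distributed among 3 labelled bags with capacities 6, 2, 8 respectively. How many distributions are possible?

Ignoring the caps, the number of non-negative solutions to x_1+…+x_3 = 9 is C(11,2) = 55.
Subtract solutions that violate a single cap (substitute x_i' = x_i − (cap_i+1)): x_1 ≥ 7 gives C(4,2) = 6; x_2 ≥ 3 gives C(8,2) = 28; x_3 ≥ 9 gives C(2,2) = 1. Together 35.
No two caps can be exceeded simultaneously, so the pair terms are all 0.
By inclusion–exclusion the count is 55 − 35 + 0 = 20.

20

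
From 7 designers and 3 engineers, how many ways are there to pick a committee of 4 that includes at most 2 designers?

Split by how many designers are chosen (0 through 2).
Sum: C(7,0)·C(3,4) + C(7,1)·C(3,3) + C(7,2)·C(3,2) = 0 + 7 + 63 = 70.

70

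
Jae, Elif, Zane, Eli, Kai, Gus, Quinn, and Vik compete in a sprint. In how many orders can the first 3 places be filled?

There are 8 choices for 1st place, 7 for 2nd, and 6 for 3rd.
That gives 8 × 7 × 6 = 336.

336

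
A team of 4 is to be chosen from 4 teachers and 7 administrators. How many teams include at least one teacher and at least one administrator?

Unrestricted: C(11,4) = 330 ways to pick any 4 of the 11.
Subtract selections that omit an entire group: no teachers → C(7,4) = 35; no administrators → C(4,4) = 1.
Both groups omitted at once is impossible, so 330 − 36 = 294.

294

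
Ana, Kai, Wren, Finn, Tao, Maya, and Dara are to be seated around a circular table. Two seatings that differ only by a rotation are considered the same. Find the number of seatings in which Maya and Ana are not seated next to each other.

Without the restriction there are (6)! = 720 seatings.
Seatings with Maya beside Ana: treat them as a block with 2 internal orders, giving 2 × (5)! = 240.
Subtracting, 720 − 240 = 480.

480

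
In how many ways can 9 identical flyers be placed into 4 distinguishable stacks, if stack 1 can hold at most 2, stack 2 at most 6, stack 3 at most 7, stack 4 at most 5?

Ignoring the caps, the number of non-negative solutions to x_1+…+x_4 = 9 is C(12,3) = 220.
Subtract solutions that violate a single cap (substitute x_i' = x_i − (cap_i+1)): x_1 ≥ 3 gives C(9,3) = 84; x_2 ≥ 7 gives C(5,3) = 10; x_3 ≥ 8 gives C(4,3) = 4; x_4 ≥ 6 gives C(6,3) = 20. Together 118.
Add back pairs where two caps are both exceeded: 0 + 0 + 1 + 0 + 0 + 0 = 1.
By inclusion–exclusion the count is 220 − 118 + 1 = 103.

103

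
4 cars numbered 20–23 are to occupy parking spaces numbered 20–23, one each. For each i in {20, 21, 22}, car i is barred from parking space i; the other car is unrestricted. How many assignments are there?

Let Aᵢ (for i ∈ {20, 21, 22}) be the placements that put car i in its forbidden parking space. Any j of these fix j positions, leaving (4−j)! ways to fill the rest, and there are C(3,j) ways to pick which j.
By inclusion–exclusion, the number of valid placements is Σ_{j=0}^{3} (−1)^j C(3,j)·(4−j)!.
Computing: 24 − 18 + 6 − 1 = 11.

11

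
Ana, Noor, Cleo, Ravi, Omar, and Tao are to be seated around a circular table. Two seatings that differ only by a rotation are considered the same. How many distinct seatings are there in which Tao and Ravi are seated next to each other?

Treat {Tao, Ravi} as one unit (2 internal orders) and seat the resulting 5 units around the table: (4)! circular arrangements.
So 2 × (4)! = 2 × 24 = 48.

48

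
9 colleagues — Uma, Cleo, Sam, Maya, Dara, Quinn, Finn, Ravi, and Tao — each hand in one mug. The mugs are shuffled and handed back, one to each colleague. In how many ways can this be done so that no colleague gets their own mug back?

133496

Count assignments avoiding every fixed point. For any j of the 9 colleagues fixed to their own mug, the other 9−j can be arranged in (9−j)! ways.
By inclusion–exclusion this is Σ_{j=0}^{9} (−1)^j C(9,j)·(9−j)!.
Computing: 362880 − 362880 + 181440 − 60480 + 15120 − 3024 + 504 − 72 + 9 − 1 = 133496.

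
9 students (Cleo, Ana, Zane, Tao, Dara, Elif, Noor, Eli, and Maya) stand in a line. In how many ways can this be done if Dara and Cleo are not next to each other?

282240

Of the 9! = 362880 arrangements, those with Dara and Cleo adjacent number 2 × 8! = 80640 (treat the pair as a block with 2 internal orders).
So 362880 − 80640 = 282240 arrangements keep them apart.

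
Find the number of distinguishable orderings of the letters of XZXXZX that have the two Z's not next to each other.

10

There are 6!/(4!·2!) = 15 arrangements of XZXXZX in total.
If the two Z's are adjacent, glue them into one block, leaving 5 items to arrange: (5)!/(4!) = 5 ways.
Subtracting, 15 − 5 = 10 arrangements keep the Z's apart.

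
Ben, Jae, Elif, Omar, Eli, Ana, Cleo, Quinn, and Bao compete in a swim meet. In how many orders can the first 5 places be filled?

This is an ordered selection of 5 from 9: P(9,5).
That gives 9 × 8 × 7 × 6 × 5 = 15120.

15120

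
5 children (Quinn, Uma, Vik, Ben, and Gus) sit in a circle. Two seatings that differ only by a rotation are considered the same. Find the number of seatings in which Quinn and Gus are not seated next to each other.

12

All circular seatings of 5 people number (4)! = 24.
Those with Quinn next to Gus: fuse the pair into one unit and seat 4 units around a circle — 2·(3)! = 12.
Subtracting, 24 − 12 = 12.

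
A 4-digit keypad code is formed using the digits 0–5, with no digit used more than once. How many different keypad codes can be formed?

360

With no repetition, fill the 4 digits in order: 6 choices, then 5, down to 3.
6 × 5 × 4 × 3 = 360.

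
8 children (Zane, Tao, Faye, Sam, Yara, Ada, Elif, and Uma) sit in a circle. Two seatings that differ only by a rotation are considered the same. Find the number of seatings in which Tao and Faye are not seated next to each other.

All circular seatings of 8 people number (7)! = 5040.
Those with Tao next to Faye: fuse the pair into one unit and seat 7 units around a circle — 2·(6)! = 1440.
Subtracting, 5040 − 1440 = 3600.

3600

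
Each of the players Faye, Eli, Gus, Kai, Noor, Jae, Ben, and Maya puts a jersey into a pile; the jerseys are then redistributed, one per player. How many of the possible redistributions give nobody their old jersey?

This is the derangement count D_8: permutations of 8 items with no fixed point.
By inclusion–exclusion this is Σ_{j=0}^{8} (−1)^j C(8,j)·(8−j)!.
Computing: 40320 − 40320 + 20160 − 6720 + 1680 − 336 + 56 − 8 + 1 = 14833.

14833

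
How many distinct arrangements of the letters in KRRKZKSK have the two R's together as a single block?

Treat the 2 copies of R as a single block. The multiset to arrange is then {RR, K, K, K, K, S, Z}, 7 items in all.
That gives (7)!/(4!) = 210 arrangements.

210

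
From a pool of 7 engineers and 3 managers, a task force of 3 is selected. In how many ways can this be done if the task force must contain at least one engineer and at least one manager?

84

Total 3-person selections from all 10: C(10,3) = 120.
Subtract selections that omit an entire group: no engineers → C(3,3) = 1; no managers → C(7,3) = 35.
Both groups omitted at once is impossible, so 120 − 36 = 84.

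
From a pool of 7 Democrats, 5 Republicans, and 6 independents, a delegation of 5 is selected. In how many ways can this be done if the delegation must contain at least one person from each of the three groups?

Unrestricted: C(18,5) = 8568 ways to pick any 5 of the 18.
Selections missing a whole group: no Democrats → C(11,5) = 462; no Republicans → C(13,5) = 1287; no independents → C(12,5) = 792.
Add back selections omitting two groups (i.e. drawn from a single group): C(7,5) + C(5,5) + C(6,5) = 28.
By inclusion–exclusion: 8568 − 2541 + 28 = 6055.

6055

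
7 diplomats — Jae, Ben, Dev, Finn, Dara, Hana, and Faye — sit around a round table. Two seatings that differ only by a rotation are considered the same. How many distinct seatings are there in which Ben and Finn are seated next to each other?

240

Glue Ben and Finn into a block (2 internal orders). Seating 6 units around a circle gives (5)! arrangements.
So 2 × (5)! = 2 × 120 = 240.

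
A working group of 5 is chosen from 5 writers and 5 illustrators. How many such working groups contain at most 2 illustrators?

126

Split by how many illustrators are chosen (0 through 2).
Sum: C(5,0)·C(5,5) + C(5,1)·C(5,4) + C(5,2)·C(5,3) = 1 + 25 + 100 = 126.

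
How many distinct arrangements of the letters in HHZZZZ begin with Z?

Fix Z in the first position and arrange the remaining 5 letters.
Those 5 letters have H appearing twice and Z appearing 3 times, giving (5)!/(3!·2!) = 10.

10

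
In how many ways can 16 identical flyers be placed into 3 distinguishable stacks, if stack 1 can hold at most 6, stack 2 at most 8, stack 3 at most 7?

By stars and bars, unrestricted non-negative solutions to x_1+…+x_3 = 16 number C(16+2,2) = 153.
Subtract solutions that violate a single cap (substitute x_i' = x_i − (cap_i+1)): x_1 ≥ 7 gives C(11,2) = 55; x_2 ≥ 9 gives C(9,2) = 36; x_3 ≥ 8 gives C(10,2) = 45. Together 136.
Add back pairs where two caps are both exceeded: 1 + 3 + 0 = 4.
By inclusion–exclusion the count is 153 − 136 + 4 = 21.

21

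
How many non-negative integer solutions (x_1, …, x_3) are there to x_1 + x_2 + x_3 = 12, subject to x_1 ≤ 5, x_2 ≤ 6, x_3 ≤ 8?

32

Ignoring the caps, the number of non-negative solutions to x_1+…+x_3 = 12 is C(14,2) = 91.
Subtract solutions that violate a single cap (substitute x_i' = x_i − (cap_i+1)): x_1 ≥ 6 gives C(8,2) = 28; x_2 ≥ 7 gives C(7,2) = 21; x_3 ≥ 9 gives C(5,2) = 10. Together 59.
No two caps can be exceeded simultaneously, so the pair terms are all 0.
By inclusion–exclusion the count is 91 − 59 + 0 = 32.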